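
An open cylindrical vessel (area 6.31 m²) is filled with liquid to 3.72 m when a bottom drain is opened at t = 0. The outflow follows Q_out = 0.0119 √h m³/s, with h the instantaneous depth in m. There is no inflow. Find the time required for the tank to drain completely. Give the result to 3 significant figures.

2050 s

Unsteady balance on liquid volume: A dh/dt = −0.0119 √h.
∫ h^(−1/2) dh = −(0.0119/A) ∫ dt, giving 2√h = 2√h₀ − (0.0119/A) t.
Tank is empty when √h = 0: t_empty = 2A√h₀/0.0119.
t_empty = 2·6.31·√3.72/0.0119 = 12.620·1.9287/0.0119 = 2045.4 s.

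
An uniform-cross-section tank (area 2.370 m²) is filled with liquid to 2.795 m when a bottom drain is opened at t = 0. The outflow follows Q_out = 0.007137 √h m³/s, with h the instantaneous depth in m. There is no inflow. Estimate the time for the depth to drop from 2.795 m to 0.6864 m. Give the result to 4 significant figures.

A dh/dt = −Q_out = −0.007137 √h.
This is separable: 2 d(√h)/dt = −0.007137/A, so √h = √h₀ − (0.007137/(2A)) t.
t = 2A(√h₀ − √h)/0.007137 = 2·2.370·(√2.795 − √0.6864)/0.007137
  = 4.74000 × (1.67183 − 0.828493) / 0.007137 = 560.095 s.

560.1 s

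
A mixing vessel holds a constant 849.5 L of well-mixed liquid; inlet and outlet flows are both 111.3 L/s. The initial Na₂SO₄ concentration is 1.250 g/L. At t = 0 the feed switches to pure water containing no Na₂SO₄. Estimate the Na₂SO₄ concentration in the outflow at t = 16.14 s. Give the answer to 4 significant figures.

Transient balance on the dissolved component: V dC/dt = Q(C_in − C).
Rewrite as dC/dt + C/τ = C_in/τ, τ = V/Q = 7.63252 s.
C approaches C_in exponentially: C(t) = C_in + (C₀ − C_in) e^(−t/τ).
C(16.14) = 0 + (1.250 − 0)·e^(−16.14/7.63252) = 0 + (1.25000)·0.120677 = 0.150847 g/L.

0.1508 g/L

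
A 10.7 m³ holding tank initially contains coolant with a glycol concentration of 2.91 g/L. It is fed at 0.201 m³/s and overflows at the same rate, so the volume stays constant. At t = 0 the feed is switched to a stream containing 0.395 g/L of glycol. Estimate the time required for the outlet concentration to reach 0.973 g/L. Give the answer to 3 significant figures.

78.3 s

Species balance: V dC/dt = Q(C_in − C) ⇒ τ = V/Q = 53.234 s.
C(t) = C_in + (C₀ − C_in) e^(−t/τ). Set C = 0.973 and solve for t:
e^(−t/τ) = (C − C_in)/(C₀ − C_in) = (0.973 − 0.395)/(2.91 − 0.395) = 0.22982
t = −τ ln(…) = 53.234 × 1.4705 = 78.278 s.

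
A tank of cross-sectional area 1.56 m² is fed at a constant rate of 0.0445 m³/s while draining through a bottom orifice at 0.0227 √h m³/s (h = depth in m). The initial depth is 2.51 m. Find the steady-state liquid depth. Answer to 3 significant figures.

Level balance: A dh/dt = 0.0445 − 0.0227 √h. Setting dh/dt = 0:
Q_in = 0.0227 √h_ss ⇒ √h_ss = 0.0445/0.0227 = 1.9604.
h_ss = 1.9604² = 3.8430 m. (Since h₀ = 2.51 m < h_ss, the level will rise toward this value.)

3.84 m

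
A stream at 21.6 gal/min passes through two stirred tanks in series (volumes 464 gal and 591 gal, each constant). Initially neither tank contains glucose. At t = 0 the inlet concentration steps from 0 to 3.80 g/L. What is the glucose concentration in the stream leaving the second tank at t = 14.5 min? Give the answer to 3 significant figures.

Species balance on tank i: dCᵢ/dt = (Cᵢ₋₁ − Cᵢ)/τᵢ with τᵢ = Vᵢ/Q.
τ₁ = 464/21.6 = 21.481 min; τ₂ = 591/21.6 = 27.361 min.
Tank 1: C₁ = C_in(1 − e^(−t/τ₁)). Tank 2 (τ₁ ≠ τ₂): C₂ = C_in[1 − (τ₁ e^(−t/τ₁) − τ₂ e^(−t/τ₂))/(τ₁ − τ₂)].
At t = 14.5: e^(−t/τ₁) = 0.50916, e^(−t/τ₂) = 0.58863.
C₂ = 3.80·[1 − (21.481·0.50916 − 27.361·0.58863)/(-5.8796)] = 3.80·0.12099 = 0.45975 g/L.

0.460 g/L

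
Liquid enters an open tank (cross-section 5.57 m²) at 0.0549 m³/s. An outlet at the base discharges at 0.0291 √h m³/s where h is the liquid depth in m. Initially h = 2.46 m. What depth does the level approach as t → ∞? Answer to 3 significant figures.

A dh/dt = Q_in − 0.0291 √h. Steady state requires inflow = outflow:
Q_in = 0.0291 √h_ss ⇒ √h_ss = 0.0549/0.0291 = 1.8866.
h_ss = 1.8866² = 3.5593 m. (Since h₀ = 2.46 m < h_ss, the level will rise toward this value.)

3.56 m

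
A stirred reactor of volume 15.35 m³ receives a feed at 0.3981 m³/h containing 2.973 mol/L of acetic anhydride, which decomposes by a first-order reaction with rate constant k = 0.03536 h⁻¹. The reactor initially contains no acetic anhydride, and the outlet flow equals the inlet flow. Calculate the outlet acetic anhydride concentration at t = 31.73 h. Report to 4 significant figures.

V dC/dt = Q(C_in − C) − k V C.
dC/dt = (Q/V) C_in − (Q/V + k) C; effective rate a = Q/V + k = 0.0259349 + 0.03536 = 0.0612949 h⁻¹.
C_ss = Q C_in/(Q + kV) = 1.25792 mol/L; C(t) = C_ss + (C₀ − C_ss) e^(−a t).
C(31.73) = 1.25792 + (-1.25792)·e^(−0.0612949·31.73) = 1.25792 + (-1.25792)·0.143004 = 1.07804 mol/L.

1.078 mol/L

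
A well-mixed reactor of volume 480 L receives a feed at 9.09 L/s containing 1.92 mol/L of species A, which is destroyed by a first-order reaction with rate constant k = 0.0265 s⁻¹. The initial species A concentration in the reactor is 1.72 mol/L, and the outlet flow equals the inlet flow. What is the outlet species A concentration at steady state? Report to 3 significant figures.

0.800 mol/L

Accumulation = in − out − consumed: V dC/dt = Q C_in − Q C − k V C.
Steady state (dC/dt = 0): C_ss = Q C_in/(Q + kV) = C_in/(1 + kV/Q).
C_ss = 9.09·1.92/(9.09 + 0.0265·480) = 17.453/21.810 = 0.80022 mol/L.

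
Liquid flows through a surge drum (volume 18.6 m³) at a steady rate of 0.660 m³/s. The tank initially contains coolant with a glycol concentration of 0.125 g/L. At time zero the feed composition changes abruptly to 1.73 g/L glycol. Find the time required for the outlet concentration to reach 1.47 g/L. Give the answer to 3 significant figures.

Species balance: V dC/dt = Q(C_in − C) ⇒ τ = V/Q = 28.182 s.
C(t) = C_in + (C₀ − C_in) e^(−t/τ). Set C = 1.47 and solve for t:
e^(−t/τ) = (C − C_in)/(C₀ − C_in) = (1.47 − 1.73)/(0.125 − 1.73) = 0.16199
t = −τ ln(…) = 28.182 × 1.8202 = 51.296 s.

51.3 s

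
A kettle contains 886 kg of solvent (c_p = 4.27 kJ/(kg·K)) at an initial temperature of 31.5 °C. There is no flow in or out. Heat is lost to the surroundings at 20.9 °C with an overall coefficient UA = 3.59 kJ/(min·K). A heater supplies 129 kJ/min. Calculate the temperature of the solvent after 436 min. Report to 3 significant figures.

M c_p dT/dt = −UA(T − T_amb) + Q̇.
dT/dt = (T_ss − T)/τ with T_ss = T_amb + Q̇/UA = 20.9 + 129/3.59 = 56.833 °C, τ = M c_p/UA = 886·4.27/3.59 = 1053.8 min.
Integrating: T(t) = T_ss + (T₀ − T_ss) e^(−t/τ).
T(436) = 56.833 + (-25.333)·0.66118 = 40.083 °C.

40.1 °C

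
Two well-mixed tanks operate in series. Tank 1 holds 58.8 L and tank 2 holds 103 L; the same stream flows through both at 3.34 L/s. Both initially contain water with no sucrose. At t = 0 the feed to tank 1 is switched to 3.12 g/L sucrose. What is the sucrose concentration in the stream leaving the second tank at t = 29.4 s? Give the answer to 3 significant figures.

1.10 g/L

Species balance on tank i: dCᵢ/dt = (Cᵢ₋₁ − Cᵢ)/τᵢ with τᵢ = Vᵢ/Q.
τ₁ = 58.8/3.34 = 17.605 s; τ₂ = 103/3.34 = 30.838 s.
Tank 1: C₁ = C_in(1 − e^(−t/τ₁)). Tank 2 (τ₁ ≠ τ₂): C₂ = C_in[1 − (τ₁ e^(−t/τ₁) − τ₂ e^(−t/τ₂))/(τ₁ − τ₂)].
At t = 29.4: e^(−t/τ₁) = 0.18825, e^(−t/τ₂) = 0.38544.
C₂ = 3.12·[1 − (17.605·0.18825 − 30.838·0.38544)/(-13.234)] = 3.12·0.35222 = 1.0989 g/L.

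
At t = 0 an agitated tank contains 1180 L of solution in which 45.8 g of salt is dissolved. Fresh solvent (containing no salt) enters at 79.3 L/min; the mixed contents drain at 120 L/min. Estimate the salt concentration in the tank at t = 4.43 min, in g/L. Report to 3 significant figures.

0.0281 g/L

Let m(t) be the amount of salt. Volume: V(t) = V₀ + (Q_in − Q_out) t = 1180 − 40.700 t; V(4.43) = 999.70 L.
No salt enters, so dm/dt = −Q_out · (m/V).
Separate: dm/m = −Q_out dt/V(t) ⇒ ln(m/m₀) = −(Q_out/(Q_in−Q_out)) ln(V/V₀).
m = m₀ (V₀/V)^(Q_out/(Q_in−Q_out)) = 45.8 × (1180/999.70)^(-2.9484) = 28.089 g.
C = m/V = 28.089/999.70 = 0.028098 g/L.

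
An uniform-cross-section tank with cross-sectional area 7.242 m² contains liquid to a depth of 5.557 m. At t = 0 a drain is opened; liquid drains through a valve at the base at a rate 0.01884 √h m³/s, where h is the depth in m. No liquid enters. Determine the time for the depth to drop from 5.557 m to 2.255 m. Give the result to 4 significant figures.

657.8 s

Mass balance (ρ constant): A dh/dt = −0.01884 √h.
Separate and integrate: 2(√h − √h₀) = −(0.01884/A) t.
t = 2A(√h₀ − √h)/0.01884 = 2·7.242·(√5.557 − √2.255)/0.01884
  = 14.4840 × (2.35733 − 1.50167) / 0.01884 = 657.825 s.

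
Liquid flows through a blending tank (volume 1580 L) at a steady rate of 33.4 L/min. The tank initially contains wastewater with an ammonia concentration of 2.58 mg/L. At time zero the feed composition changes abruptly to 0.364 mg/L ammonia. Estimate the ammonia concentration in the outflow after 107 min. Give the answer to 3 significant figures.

Accumulation = in − out for the solute gives V dC/dt = Q(C_in − C).
Time constant τ = V/Q = 1580/33.4 = 47.305 min.
Integrating: C(t) = C_in + (C₀ − C_in) e^(−t/τ).
C(107) = 0.364 + (2.58 − 0.364)·e^(−107/47.305) = 0.364 + (2.2160)·0.10415 = 0.59480 mg/L.

0.595 mg/L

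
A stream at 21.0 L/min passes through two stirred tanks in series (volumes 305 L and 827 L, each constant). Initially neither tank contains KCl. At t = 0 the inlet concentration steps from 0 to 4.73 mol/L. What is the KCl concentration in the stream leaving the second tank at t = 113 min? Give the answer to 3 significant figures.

Species balance on tank i: dCᵢ/dt = (Cᵢ₋₁ − Cᵢ)/τᵢ with τᵢ = Vᵢ/Q.
τ₁ = 305/21.0 = 14.524 min; τ₂ = 827/21.0 = 39.381 min.
Solving the cascade with C₁(0)=C₂(0)=0 gives C₂(t) = C_in[1 − (τ₁ e^(−t/τ₁) − τ₂ e^(−t/τ₂))/(τ₁ − τ₂)].
At t = 113: e^(−t/τ₁) = 0.00041788, e^(−t/τ₂) = 0.056733.
C₂ = 4.73·[1 − (14.524·0.00041788 − 39.381·0.056733)/(-24.857)] = 4.73·0.91036 = 4.3060 mol/L.

4.31 mol/L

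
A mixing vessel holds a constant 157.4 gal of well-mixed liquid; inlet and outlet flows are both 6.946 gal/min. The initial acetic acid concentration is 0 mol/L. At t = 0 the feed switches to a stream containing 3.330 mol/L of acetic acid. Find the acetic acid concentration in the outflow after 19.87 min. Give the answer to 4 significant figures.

1.944 mol/L

Accumulation = in − out for the solute gives V dC/dt = Q(C_in − C).
So dC/dt = (C_in − C)/τ with τ = V/Q = 157.4/6.946 = 22.6605 min.
Solution: C(t) = C_in + (C₀ − C_in) e^(−t/τ).
C(19.87) = 3.330 + (0 − 3.330)·e^(−19.87/22.6605) = 3.330 + (-3.33000)·0.416089 = 1.94442 mol/L.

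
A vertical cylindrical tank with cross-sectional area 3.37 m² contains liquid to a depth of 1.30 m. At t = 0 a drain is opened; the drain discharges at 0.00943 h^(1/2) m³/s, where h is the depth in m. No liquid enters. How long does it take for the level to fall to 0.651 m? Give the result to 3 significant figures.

Accumulation of liquid (constant cross-section A): A dh/dt = −0.00943 √h.
This is separable: 2 d(√h)/dt = −0.00943/A, so √h = √h₀ − (0.00943/(2A)) t.
t = 2A(√h₀ − √h)/0.00943 = 2·3.37·(√1.30 − √0.651)/0.00943
  = 6.7400 × (1.1402 − 0.80685) / 0.00943 = 238.24 s.

238 s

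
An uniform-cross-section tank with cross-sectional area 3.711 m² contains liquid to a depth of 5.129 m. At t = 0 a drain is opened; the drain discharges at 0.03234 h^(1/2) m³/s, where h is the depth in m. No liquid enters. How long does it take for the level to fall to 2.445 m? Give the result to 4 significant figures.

Mass balance (ρ constant): A dh/dt = −0.03234 √h.
Separate and integrate: 2(√h − √h₀) = −(0.03234/A) t.
t = 2A(√h₀ − √h)/0.03234 = 2·3.711·(√5.129 − √2.445)/0.03234
  = 7.42200 × (2.26473 − 1.56365) / 0.03234 = 160.897 s.

160.9 s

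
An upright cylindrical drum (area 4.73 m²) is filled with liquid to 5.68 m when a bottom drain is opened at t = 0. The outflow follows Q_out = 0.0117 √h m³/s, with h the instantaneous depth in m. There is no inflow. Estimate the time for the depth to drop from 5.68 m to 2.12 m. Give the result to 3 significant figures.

750 s

With no inflow, A dh/dt = −0.0117 √h.
∫ h^(−1/2) dh = −(0.0117/A) ∫ dt, giving 2√h = 2√h₀ − (0.0117/A) t.
t = 2A(√h₀ − √h)/0.0117 = 2·4.73·(√5.68 − √2.12)/0.0117
  = 9.4600 × (2.3833 − 1.4560) / 0.0117 = 749.73 s.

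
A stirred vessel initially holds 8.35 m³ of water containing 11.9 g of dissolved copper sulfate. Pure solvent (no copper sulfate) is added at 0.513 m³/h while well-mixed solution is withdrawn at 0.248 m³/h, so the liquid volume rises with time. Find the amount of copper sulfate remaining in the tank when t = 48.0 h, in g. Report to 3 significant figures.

5.00 g

Let m(t) be the amount of copper sulfate. Volume: V(t) = V₀ + (Q_in − Q_out) t = 8.35 + 0.26500 t; V(48.0) = 21.070 m³.
Solute balance: dm/dt = 0 − Q_out C = −Q_out m/V(t).
dm/m = −Q_out dt/(V₀ + 0.26500 t); integrating gives ln(m/m₀) = −(Q_out/(Q_in−Q_out)) ln(V/V₀).
m = m₀ (V₀/V)^(Q_out/(Q_in−Q_out)) = 11.9 × (8.35/21.070)^(0.93585) = 5.0044 g.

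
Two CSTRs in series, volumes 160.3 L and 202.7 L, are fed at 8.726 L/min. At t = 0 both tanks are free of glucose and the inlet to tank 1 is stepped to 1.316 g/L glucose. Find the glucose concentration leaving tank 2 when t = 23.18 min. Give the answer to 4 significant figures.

0.4053 g/L

Each tank obeys Vᵢ dCᵢ/dt = Q(Cᵢ₋₁ − Cᵢ), so τᵢ = Vᵢ/Q.
τ₁ = 160.3/8.726 = 18.3704 min; τ₂ = 202.7/8.726 = 23.2294 min.
Tank 1: C₁ = C_in(1 − e^(−t/τ₁)). Tank 2 (τ₁ ≠ τ₂): C₂ = C_in[1 − (τ₁ e^(−t/τ₁) − τ₂ e^(−t/τ₂))/(τ₁ − τ₂)].
At t = 23.18: e^(−t/τ₁) = 0.283140, e^(−t/τ₂) = 0.368663.
C₂ = 1.316·[1 − (18.3704·0.283140 − 23.2294·0.368663)/(-4.85904)] = 1.316·0.308004 = 0.405333 g/L.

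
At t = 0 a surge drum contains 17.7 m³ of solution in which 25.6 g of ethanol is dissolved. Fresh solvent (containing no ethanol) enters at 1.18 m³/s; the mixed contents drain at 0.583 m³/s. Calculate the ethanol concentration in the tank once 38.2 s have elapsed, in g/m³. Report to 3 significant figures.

0.282 g/m³

Total volume: dV/dt = Q_in − Q_out = 0.59700 m³/s, so V(t) = 17.7 + 0.59700 t and V(38.2) = 40.505 m³.
Species balance (pure solvent in): dm/dt = −Q_out · m/V(t).
Separate: dm/m = −Q_out dt/V(t) ⇒ ln(m/m₀) = −(Q_out/(Q_in−Q_out)) ln(V/V₀).
m = m₀ (V₀/V)^(Q_out/(Q_in−Q_out)) = 25.6 × (17.7/40.505)^(0.97655) = 11.406 g.
C = m/V = 11.406/40.505 = 0.28159 g/m³.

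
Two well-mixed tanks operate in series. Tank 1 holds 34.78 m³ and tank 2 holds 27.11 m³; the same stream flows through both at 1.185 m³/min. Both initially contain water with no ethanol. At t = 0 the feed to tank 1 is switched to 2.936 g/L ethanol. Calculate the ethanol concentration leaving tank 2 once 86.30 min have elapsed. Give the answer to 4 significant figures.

Each tank obeys Vᵢ dCᵢ/dt = Q(Cᵢ₋₁ − Cᵢ), so τᵢ = Vᵢ/Q.
τ₁ = 34.78/1.185 = 29.3502 min; τ₂ = 27.11/1.185 = 22.8776 min.
Solving the cascade with C₁(0)=C₂(0)=0 gives C₂(t) = C_in[1 − (τ₁ e^(−t/τ₁) − τ₂ e^(−t/τ₂))/(τ₁ − τ₂)].
At t = 86.30: e^(−t/τ₁) = 0.0528470, e^(−t/τ₂) = 0.0230004.
C₂ = 2.936·[1 − (29.3502·0.0528470 − 22.8776·0.0230004)/(6.47257)] = 2.936·0.841659 = 2.47111 g/L.

2.471 g/L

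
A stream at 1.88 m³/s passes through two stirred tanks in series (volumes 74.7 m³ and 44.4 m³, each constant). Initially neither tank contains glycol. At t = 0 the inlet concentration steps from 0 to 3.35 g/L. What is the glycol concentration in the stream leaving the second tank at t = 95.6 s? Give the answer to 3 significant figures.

2.69 g/L

Each tank obeys Vᵢ dCᵢ/dt = Q(Cᵢ₋₁ − Cᵢ), so τᵢ = Vᵢ/Q.
τ₁ = 74.7/1.88 = 39.734 s; τ₂ = 44.4/1.88 = 23.617 s.
Solving the cascade with C₁(0)=C₂(0)=0 gives C₂(t) = C_in[1 − (τ₁ e^(−t/τ₁) − τ₂ e^(−t/τ₂))/(τ₁ − τ₂)].
At t = 95.6: e^(−t/τ₁) = 0.090176, e^(−t/τ₂) = 0.017459.
C₂ = 3.35·[1 − (39.734·0.090176 − 23.617·0.017459)/(16.117)] = 3.35·0.80327 = 2.6910 g/L.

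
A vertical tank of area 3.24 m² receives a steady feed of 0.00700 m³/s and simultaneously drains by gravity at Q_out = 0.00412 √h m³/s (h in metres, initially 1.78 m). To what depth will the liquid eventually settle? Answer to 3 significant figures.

Level balance: A dh/dt = 0.00700 − 0.00412 √h. Setting dh/dt = 0:
Q_in = 0.00412 √h_ss ⇒ √h_ss = 0.00700/0.00412 = 1.6990.
h_ss = 1.6990² = 2.8867 m. (Since h₀ = 1.78 m < h_ss, the level will rise toward this value.)

2.89 m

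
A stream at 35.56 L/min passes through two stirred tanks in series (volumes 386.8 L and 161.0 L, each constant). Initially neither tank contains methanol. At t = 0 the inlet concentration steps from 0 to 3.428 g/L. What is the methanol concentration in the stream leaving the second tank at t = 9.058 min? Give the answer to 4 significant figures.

1.205 g/L

Species balance on tank i: dCᵢ/dt = (Cᵢ₋₁ − Cᵢ)/τᵢ with τᵢ = Vᵢ/Q.
τ₁ = 386.8/35.56 = 10.8774 min; τ₂ = 161.0/35.56 = 4.52756 min.
Solving the cascade with C₁(0)=C₂(0)=0 gives C₂(t) = C_in[1 − (τ₁ e^(−t/τ₁) − τ₂ e^(−t/τ₂))/(τ₁ − τ₂)].
At t = 9.058: e^(−t/τ₁) = 0.434858, e^(−t/τ₂) = 0.135249.
C₂ = 3.428·[1 − (10.8774·0.434858 − 4.52756·0.135249)/(6.34983)] = 3.428·0.351515 = 1.20499 g/L.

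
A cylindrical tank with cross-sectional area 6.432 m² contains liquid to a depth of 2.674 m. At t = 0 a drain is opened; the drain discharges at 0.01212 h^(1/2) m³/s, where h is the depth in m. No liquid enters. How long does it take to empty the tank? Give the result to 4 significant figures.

Accumulation of liquid (constant cross-section A): A dh/dt = −0.01212 √h.
Separate and integrate: 2(√h − √h₀) = −(0.01212/A) t.
Tank is empty when √h = 0: t_empty = 2A√h₀/0.01212.
t_empty = 2·6.432·√2.674/0.01212 = 12.8640·1.63524/0.01212 = 1735.62 s.

1736 s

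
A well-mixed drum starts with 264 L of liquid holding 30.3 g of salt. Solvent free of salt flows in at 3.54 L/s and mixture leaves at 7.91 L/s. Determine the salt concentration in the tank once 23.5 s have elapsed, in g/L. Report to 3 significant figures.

0.0770 g/L

Let m(t) be the amount of salt. Volume: V(t) = V₀ + (Q_in − Q_out) t = 264 − 4.3700 t; V(23.5) = 161.31 L.
No salt enters, so dm/dt = −Q_out · (m/V).
Separate: dm/m = −Q_out dt/V(t) ⇒ ln(m/m₀) = −(Q_out/(Q_in−Q_out)) ln(V/V₀).
m = m₀ (V₀/V)^(Q_out/(Q_in−Q_out)) = 30.3 × (264/161.31)^(-1.8101) = 12.421 g.
C = m/V = 12.421/161.31 = 0.077005 g/L.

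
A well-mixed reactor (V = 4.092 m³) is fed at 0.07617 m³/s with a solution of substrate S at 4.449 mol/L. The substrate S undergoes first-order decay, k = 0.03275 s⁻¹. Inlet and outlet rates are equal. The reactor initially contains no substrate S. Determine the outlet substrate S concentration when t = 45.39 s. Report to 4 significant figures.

V dC/dt = Q(C_in − C) − k V C.
This is linear with rate a = Q/V + k = 0.0513644 s⁻¹.
C_ss = Q C_in/(Q + kV) = 1.61231 mol/L; C(t) = C_ss + (C₀ − C_ss) e^(−a t).
C(45.39) = 1.61231 + (-1.61231)·e^(−0.0513644·45.39) = 1.61231 + (-1.61231)·0.0971568 = 1.45566 mol/L.

1.456 mol/L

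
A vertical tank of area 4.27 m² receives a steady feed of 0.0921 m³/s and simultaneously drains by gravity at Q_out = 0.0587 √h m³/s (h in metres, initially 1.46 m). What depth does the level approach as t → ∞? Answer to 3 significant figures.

Unsteady balance on liquid volume: A dh/dt = Q_in − 0.0587 √h. At steady state dh/dt = 0:
Q_in = 0.0587 √h_ss ⇒ √h_ss = 0.0921/0.0587 = 1.5690.
h_ss = 1.5690² = 2.4617 m. (Since h₀ = 1.46 m < h_ss, the level will rise toward this value.)

2.46 m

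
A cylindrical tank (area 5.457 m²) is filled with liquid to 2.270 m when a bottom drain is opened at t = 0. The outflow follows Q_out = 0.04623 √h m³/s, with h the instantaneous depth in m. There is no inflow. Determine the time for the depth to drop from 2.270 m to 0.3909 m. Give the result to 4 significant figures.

208.1 s

With no inflow, A dh/dt = −0.04623 √h.
Separate and integrate: 2(√h − √h₀) = −(0.04623/A) t.
t = 2A(√h₀ − √h)/0.04623 = 2·5.457·(√2.270 − √0.3909)/0.04623
  = 10.9140 × (1.50665 − 0.625220) / 0.04623 = 208.089 s.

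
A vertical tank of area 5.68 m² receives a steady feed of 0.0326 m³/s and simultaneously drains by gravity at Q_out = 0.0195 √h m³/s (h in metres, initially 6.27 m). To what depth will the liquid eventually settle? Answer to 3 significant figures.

Level balance: A dh/dt = 0.0326 − 0.0195 √h. Setting dh/dt = 0:
Q_in = 0.0195 √h_ss ⇒ √h_ss = 0.0326/0.0195 = 1.6718.
h_ss = 1.6718² = 2.7949 m. (Since h₀ = 6.27 m > h_ss, the level will fall toward this value.)

2.79 m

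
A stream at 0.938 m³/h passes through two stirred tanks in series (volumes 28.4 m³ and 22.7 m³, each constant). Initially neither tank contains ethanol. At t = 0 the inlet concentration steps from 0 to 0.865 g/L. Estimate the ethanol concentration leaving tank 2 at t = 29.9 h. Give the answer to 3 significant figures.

0.261 g/L

Time constants: τᵢ = Vᵢ/Q for each well-mixed tank.
τ₁ = 28.4/0.938 = 30.277 h; τ₂ = 22.7/0.938 = 24.200 h.
Solving the cascade with C₁(0)=C₂(0)=0 gives C₂(t) = C_in[1 − (τ₁ e^(−t/τ₁) − τ₂ e^(−t/τ₂))/(τ₁ − τ₂)].
At t = 29.9: e^(−t/τ₁) = 0.37249, e^(−t/τ₂) = 0.29068.
C₂ = 0.865·[1 − (30.277·0.37249 − 24.200·0.29068)/(6.0768)] = 0.865·0.30172 = 0.26099 g/L.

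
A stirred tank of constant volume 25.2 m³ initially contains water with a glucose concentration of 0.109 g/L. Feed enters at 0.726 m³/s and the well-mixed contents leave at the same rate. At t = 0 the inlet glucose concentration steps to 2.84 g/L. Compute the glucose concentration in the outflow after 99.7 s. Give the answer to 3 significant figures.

Transient balance on the dissolved component: V dC/dt = Q(C_in − C).
So dC/dt = (C_in − C)/τ with τ = V/Q = 25.2/0.726 = 34.711 s.
This is linear first-order; C(t) = C_in + (C₀ − C_in) e^(−t/τ).
C(99.7) = 2.84 + (0.109 − 2.84)·e^(−99.7/34.711) = 2.84 + (-2.7310)·0.056568 = 2.6855 g/L.

2.69 g/L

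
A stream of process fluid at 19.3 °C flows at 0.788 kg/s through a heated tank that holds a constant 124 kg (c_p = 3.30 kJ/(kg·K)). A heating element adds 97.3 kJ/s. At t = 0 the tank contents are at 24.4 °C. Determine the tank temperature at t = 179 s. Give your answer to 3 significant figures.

46.4 °C

Unsteady energy balance on the tank contents: M c_p dT/dt = ṁ c_p (T_in − T) + 97.3.
τ = M/ṁ = 157.36 s; T_ss = T_in + Q̇/(ṁ c_p) = 19.3 + 97.3/(0.788·3.30) = 56.717 °C.
This is linear first-order; T(t) = T_ss + (T₀ − T_ss) e^(−t/τ).
T(179) = 56.717 + (-32.317)·e^(−179/157.36) = 56.717 + (-32.317)·0.32061 = 46.356 °C.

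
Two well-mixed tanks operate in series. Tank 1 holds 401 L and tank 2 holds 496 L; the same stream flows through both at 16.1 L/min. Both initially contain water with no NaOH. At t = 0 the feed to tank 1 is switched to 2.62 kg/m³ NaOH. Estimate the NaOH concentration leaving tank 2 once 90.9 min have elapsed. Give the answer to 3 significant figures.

Each tank obeys Vᵢ dCᵢ/dt = Q(Cᵢ₋₁ − Cᵢ), so τᵢ = Vᵢ/Q.
τ₁ = 401/16.1 = 24.907 min; τ₂ = 496/16.1 = 30.807 min.
Tank 1: C₁ = C_in(1 − e^(−t/τ₁)). Tank 2 (τ₁ ≠ τ₂): C₂ = C_in[1 − (τ₁ e^(−t/τ₁) − τ₂ e^(−t/τ₂))/(τ₁ − τ₂)].
At t = 90.9: e^(−t/τ₁) = 0.026002, e^(−t/τ₂) = 0.052309.
C₂ = 2.62·[1 − (24.907·0.026002 − 30.807·0.052309)/(-5.9006)] = 2.62·0.83665 = 2.1920 kg/m³.

2.19 kg/m³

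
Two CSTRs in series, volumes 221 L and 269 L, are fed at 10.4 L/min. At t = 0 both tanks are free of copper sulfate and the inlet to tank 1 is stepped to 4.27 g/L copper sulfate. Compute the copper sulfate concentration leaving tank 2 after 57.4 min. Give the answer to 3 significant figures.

Each tank obeys Vᵢ dCᵢ/dt = Q(Cᵢ₋₁ − Cᵢ), so τᵢ = Vᵢ/Q.
τ₁ = 221/10.4 = 21.250 min; τ₂ = 269/10.4 = 25.865 min.
Tank 1: C₁ = C_in(1 − e^(−t/τ₁)). Tank 2 (τ₁ ≠ τ₂): C₂ = C_in[1 − (τ₁ e^(−t/τ₁) − τ₂ e^(−t/τ₂))/(τ₁ − τ₂)].
At t = 57.4: e^(−t/τ₁) = 0.067126, e^(−t/τ₂) = 0.10870.
C₂ = 4.27·[1 − (21.250·0.067126 − 25.865·0.10870)/(-4.6154)] = 4.27·0.69990 = 2.9886 g/L.

2.99 g/L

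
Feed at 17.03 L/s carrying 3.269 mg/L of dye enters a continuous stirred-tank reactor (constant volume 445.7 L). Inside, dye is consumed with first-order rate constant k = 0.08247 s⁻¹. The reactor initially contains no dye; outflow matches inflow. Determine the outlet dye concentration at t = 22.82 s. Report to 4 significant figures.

0.9691 mg/L

V dC/dt = Q(C_in − C) − k V C.
This is linear with rate a = Q/V + k = 0.120680 s⁻¹.
C_ss = Q C_in/(Q + kV) = 1.03503 mg/L; C(t) = C_ss + (C₀ − C_ss) e^(−a t).
C(22.82) = 1.03503 + (-1.03503)·e^(−0.120680·22.82) = 1.03503 + (-1.03503)·0.0636785 = 0.969121 mg/L.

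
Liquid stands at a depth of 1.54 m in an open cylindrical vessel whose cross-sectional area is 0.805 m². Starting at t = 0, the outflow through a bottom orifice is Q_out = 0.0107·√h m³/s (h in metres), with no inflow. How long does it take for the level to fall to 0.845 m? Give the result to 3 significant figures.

With no inflow, A dh/dt = −0.0107 √h.
∫ h^(−1/2) dh = −(0.0107/A) ∫ dt, giving 2√h = 2√h₀ − (0.0107/A) t.
t = 2A(√h₀ − √h)/0.0107 = 2·0.805·(√1.54 − √0.845)/0.0107
  = 1.6100 × (1.2410 − 0.91924) / 0.0107 = 48.410 s.

48.4 s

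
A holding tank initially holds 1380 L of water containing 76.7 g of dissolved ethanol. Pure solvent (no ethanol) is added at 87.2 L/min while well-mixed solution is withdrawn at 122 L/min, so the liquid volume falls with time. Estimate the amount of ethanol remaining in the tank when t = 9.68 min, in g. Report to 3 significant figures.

28.8 g

Total volume: dV/dt = Q_in − Q_out = -34.800 L/min, so V(t) = 1380 − 34.800 t and V(9.68) = 1043.1 L.
Solute balance: dm/dt = 0 − Q_out C = −Q_out m/V(t).
dm/m = −Q_out dt/(V₀ − 34.800 t); integrating gives ln(m/m₀) = −(Q_out/(Q_in−Q_out)) ln(V/V₀).
m = m₀ (V₀/V)^(Q_out/(Q_in−Q_out)) = 76.7 × (1380/1043.1)^(-3.5057) = 28.755 g.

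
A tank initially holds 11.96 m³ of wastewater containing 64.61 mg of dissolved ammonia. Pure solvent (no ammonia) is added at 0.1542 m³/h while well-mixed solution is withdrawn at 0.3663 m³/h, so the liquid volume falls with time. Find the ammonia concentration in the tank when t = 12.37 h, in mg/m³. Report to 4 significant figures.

4.512 mg/m³

Total volume: dV/dt = Q_in − Q_out = -0.212100 m³/h, so V(t) = 11.96 − 0.212100 t and V(12.37) = 9.33632 m³.
No ammonia enters, so dm/dt = −Q_out · (m/V).
dm/m = −Q_out dt/(V₀ − 0.212100 t); integrating gives ln(m/m₀) = −(Q_out/(Q_in−Q_out)) ln(V/V₀).
m = m₀ (V₀/V)^(Q_out/(Q_in−Q_out)) = 64.61 × (11.96/9.33632)^(-1.72702) = 42.1260 mg.
C = m/V = 42.1260/9.33632 = 4.51205 mg/m³.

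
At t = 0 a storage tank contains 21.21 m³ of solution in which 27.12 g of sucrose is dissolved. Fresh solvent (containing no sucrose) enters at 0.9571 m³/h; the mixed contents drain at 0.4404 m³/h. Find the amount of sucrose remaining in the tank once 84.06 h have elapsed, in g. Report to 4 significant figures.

Let m(t) be the amount of sucrose. Volume: V(t) = V₀ + (Q_in − Q_out) t = 21.21 + 0.516700 t; V(84.06) = 64.6438 m³.
Solute balance: dm/dt = 0 − Q_out C = −Q_out m/V(t).
dm/m = −Q_out dt/(V₀ + 0.516700 t); integrating gives ln(m/m₀) = −(Q_out/(Q_in−Q_out)) ln(V/V₀).
m = m₀ (V₀/V)^(Q_out/(Q_in−Q_out)) = 27.12 × (21.21/64.6438)^(0.852332) = 10.4899 g.

10.49 g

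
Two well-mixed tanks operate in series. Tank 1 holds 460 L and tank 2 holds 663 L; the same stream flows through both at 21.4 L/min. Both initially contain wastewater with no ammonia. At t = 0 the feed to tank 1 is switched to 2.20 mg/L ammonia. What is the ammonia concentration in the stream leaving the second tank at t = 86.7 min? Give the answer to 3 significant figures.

1.85 mg/L

Time constants: τᵢ = Vᵢ/Q for each well-mixed tank.
τ₁ = 460/21.4 = 21.495 min; τ₂ = 663/21.4 = 30.981 min.
Tank 1: C₁ = C_in(1 − e^(−t/τ₁)). Tank 2 (τ₁ ≠ τ₂): C₂ = C_in[1 − (τ₁ e^(−t/τ₁) − τ₂ e^(−t/τ₂))/(τ₁ − τ₂)].
At t = 86.7: e^(−t/τ₁) = 0.017713, e^(−t/τ₂) = 0.060904.
C₂ = 2.20·[1 − (21.495·0.017713 − 30.981·0.060904)/(-9.4860)] = 2.20·0.84123 = 1.8507 mg/L.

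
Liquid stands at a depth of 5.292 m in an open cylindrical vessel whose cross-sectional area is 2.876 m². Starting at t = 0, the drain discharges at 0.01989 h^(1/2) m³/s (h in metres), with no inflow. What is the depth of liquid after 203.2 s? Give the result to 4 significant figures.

2.553 m

With no inflow, A dh/dt = −0.01989 √h.
This is separable: 2 d(√h)/dt = −0.01989/A, so √h = √h₀ − (0.01989/(2A)) t.
√h = √5.292 − 0.01989·203.2/(2·2.876) = 2.30043 − 0.702651 = 1.59778.
h = 1.59778² = 2.55291 m.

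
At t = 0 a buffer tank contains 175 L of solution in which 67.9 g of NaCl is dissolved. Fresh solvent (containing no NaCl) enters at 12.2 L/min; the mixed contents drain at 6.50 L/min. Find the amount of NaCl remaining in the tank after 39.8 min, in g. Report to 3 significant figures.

26.3 g

Total volume: dV/dt = Q_in − Q_out = 5.7000 L/min, so V(t) = 175 + 5.7000 t and V(39.8) = 401.86 L.
No NaCl enters, so dm/dt = −Q_out · (m/V).
dm/m = −Q_out dt/(V₀ + 5.7000 t); integrating gives ln(m/m₀) = −(Q_out/(Q_in−Q_out)) ln(V/V₀).
m = m₀ (V₀/V)^(Q_out/(Q_in−Q_out)) = 67.9 × (175/401.86)^(1.1404) = 26.312 g.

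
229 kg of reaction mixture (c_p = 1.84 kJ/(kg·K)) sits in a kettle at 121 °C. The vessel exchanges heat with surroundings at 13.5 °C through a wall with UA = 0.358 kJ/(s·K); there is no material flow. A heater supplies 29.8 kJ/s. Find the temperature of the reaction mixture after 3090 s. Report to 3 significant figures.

98.5 °C

Lumped-capacitance energy balance: M c_p dT/dt = UA(T_amb − T) + Q̇.
dT/dt = (T_ss − T)/τ with T_ss = T_amb + Q̇/UA = 13.5 + 29.8/0.358 = 96.740 °C, τ = M c_p/UA = 229·1.84/0.358 = 1177.0 s.
Solution: T(t) = T_ss + (T₀ − T_ss) e^(−t/τ).
T(3090) = 96.740 + (24.260)·0.072414 = 98.497 °C.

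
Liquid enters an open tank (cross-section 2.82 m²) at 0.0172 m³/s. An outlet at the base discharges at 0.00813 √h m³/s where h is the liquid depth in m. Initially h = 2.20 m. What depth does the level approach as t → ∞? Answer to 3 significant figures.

4.48 m

Unsteady balance on liquid volume: A dh/dt = Q_in − 0.00813 √h. At steady state dh/dt = 0:
Q_in = 0.00813 √h_ss ⇒ √h_ss = 0.0172/0.00813 = 2.1156.
h_ss = 2.1156² = 4.4759 m. (Since h₀ = 2.20 m < h_ss, the level will rise toward this value.)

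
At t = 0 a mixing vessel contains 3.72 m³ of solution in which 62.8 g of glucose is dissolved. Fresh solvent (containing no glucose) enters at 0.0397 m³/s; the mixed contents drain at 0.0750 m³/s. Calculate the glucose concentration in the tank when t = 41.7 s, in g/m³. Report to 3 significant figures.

Let m(t) be the amount of glucose. Volume: V(t) = V₀ + (Q_in − Q_out) t = 3.72 − 0.035300 t; V(41.7) = 2.2480 m³.
Species balance (pure solvent in): dm/dt = −Q_out · m/V(t).
Separate: dm/m = −Q_out dt/V(t) ⇒ ln(m/m₀) = −(Q_out/(Q_in−Q_out)) ln(V/V₀).
m = m₀ (V₀/V)^(Q_out/(Q_in−Q_out)) = 62.8 × (3.72/2.2480)^(-2.1246) = 21.538 g.
C = m/V = 21.538/2.2480 = 9.5808 g/m³.

9.58 g/m³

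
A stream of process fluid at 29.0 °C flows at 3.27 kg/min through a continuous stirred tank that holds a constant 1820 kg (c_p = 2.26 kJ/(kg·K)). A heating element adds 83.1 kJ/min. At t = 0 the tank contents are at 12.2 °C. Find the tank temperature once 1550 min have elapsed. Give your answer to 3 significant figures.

38.5 °C

M c_p dT/dt = ṁ c_p (T_in − T) + Q̇.
Rearrange: dT/dt = (T_ss − T)/τ with τ = M/ṁ = 556.57 min and T_ss = T_in + Q̇/(ṁ c_p) = 40.245 °C.
Integrating: T(t) = T_ss + (T₀ − T_ss) e^(−t/τ).
T(1550) = 40.245 + (-28.045)·e^(−1550/556.57) = 40.245 + (-28.045)·0.061736 = 38.513 °C.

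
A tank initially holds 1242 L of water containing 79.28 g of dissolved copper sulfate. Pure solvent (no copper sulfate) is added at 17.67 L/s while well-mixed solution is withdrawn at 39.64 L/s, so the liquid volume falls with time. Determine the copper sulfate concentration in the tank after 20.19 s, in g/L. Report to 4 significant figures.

Let m(t) be the amount of copper sulfate. Volume: V(t) = V₀ + (Q_in − Q_out) t = 1242 − 21.9700 t; V(20.19) = 798.426 L.
No copper sulfate enters, so dm/dt = −Q_out · (m/V).
Separate: dm/m = −Q_out dt/V(t) ⇒ ln(m/m₀) = −(Q_out/(Q_in−Q_out)) ln(V/V₀).
m = m₀ (V₀/V)^(Q_out/(Q_in−Q_out)) = 79.28 × (1242/798.426)^(-1.80428) = 35.7228 g.
C = m/V = 35.7228/798.426 = 0.0447416 g/L.

0.04474 g/L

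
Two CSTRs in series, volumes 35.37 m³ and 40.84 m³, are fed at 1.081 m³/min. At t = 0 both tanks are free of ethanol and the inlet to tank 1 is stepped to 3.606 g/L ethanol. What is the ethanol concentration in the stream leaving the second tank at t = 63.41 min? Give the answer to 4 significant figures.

Each tank obeys Vᵢ dCᵢ/dt = Q(Cᵢ₋₁ − Cᵢ), so τᵢ = Vᵢ/Q.
τ₁ = 35.37/1.081 = 32.7197 min; τ₂ = 40.84/1.081 = 37.7798 min.
Solving the cascade with C₁(0)=C₂(0)=0 gives C₂(t) = C_in[1 − (τ₁ e^(−t/τ₁) − τ₂ e^(−t/τ₂))/(τ₁ − τ₂)].
At t = 63.41: e^(−t/τ₁) = 0.143995, e^(−t/τ₂) = 0.186671.
C₂ = 3.606·[1 − (32.7197·0.143995 − 37.7798·0.186671)/(-5.06013)] = 3.606·0.537381 = 1.93779 g/L.

1.938 g/L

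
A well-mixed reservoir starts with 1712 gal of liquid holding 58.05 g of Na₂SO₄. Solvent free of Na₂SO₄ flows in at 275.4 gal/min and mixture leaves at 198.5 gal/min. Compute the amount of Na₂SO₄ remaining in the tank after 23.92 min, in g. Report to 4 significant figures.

Let m(t) be the amount of Na₂SO₄. Volume: V(t) = V₀ + (Q_in − Q_out) t = 1712 + 76.9000 t; V(23.92) = 3551.45 gal.
Solute balance: dm/dt = 0 − Q_out C = −Q_out m/V(t).
Separate: dm/m = −Q_out dt/V(t) ⇒ ln(m/m₀) = −(Q_out/(Q_in−Q_out)) ln(V/V₀).
m = m₀ (V₀/V)^(Q_out/(Q_in−Q_out)) = 58.05 × (1712/3551.45)^(2.58127) = 8.82657 g.

8.827 g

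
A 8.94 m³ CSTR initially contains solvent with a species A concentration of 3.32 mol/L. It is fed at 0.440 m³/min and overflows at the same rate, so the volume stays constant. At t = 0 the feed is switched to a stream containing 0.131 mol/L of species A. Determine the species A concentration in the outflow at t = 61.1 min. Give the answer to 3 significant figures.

0.289 mol/L

Unsteady species balance (constant V, well mixed): V dC/dt = Q(C_in − C).
Rewrite as dC/dt + C/τ = C_in/τ, τ = V/Q = 20.318 min.
Solution: C(t) = C_in + (C₀ − C_in) e^(−t/τ).
C(61.1) = 0.131 + (3.32 − 0.131)·e^(−61.1/20.318) = 0.131 + (3.1890)·0.049432 = 0.28864 mol/L.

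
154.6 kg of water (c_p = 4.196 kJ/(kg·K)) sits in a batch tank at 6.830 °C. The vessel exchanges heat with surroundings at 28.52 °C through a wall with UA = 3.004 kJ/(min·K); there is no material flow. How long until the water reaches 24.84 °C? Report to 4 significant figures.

383.1 min

Lumped-capacitance energy balance: M c_p dT/dt = UA(T_amb − T).
τ = M c_p/UA = 215.946 min; T_ss = T_amb = 28.5200 °C.
T(t) = T_ss + (T₀ − T_ss)e^(−t/τ); set T = 24.84:
t = −τ ln[(T − T_ss)/(T₀ − T_ss)] = −215.946 · ln(0.169663) = 383.075 min.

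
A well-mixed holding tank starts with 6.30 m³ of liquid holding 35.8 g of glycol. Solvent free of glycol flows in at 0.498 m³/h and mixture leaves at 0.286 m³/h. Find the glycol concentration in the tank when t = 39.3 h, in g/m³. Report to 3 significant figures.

Total volume: dV/dt = Q_in − Q_out = 0.21200 m³/h, so V(t) = 6.30 + 0.21200 t and V(39.3) = 14.632 m³.
No glycol enters, so dm/dt = −Q_out · (m/V).
dm/m = −Q_out dt/(V₀ + 0.21200 t); integrating gives ln(m/m₀) = −(Q_out/(Q_in−Q_out)) ln(V/V₀).
m = m₀ (V₀/V)^(Q_out/(Q_in−Q_out)) = 35.8 × (6.30/14.632)^(1.3491) = 11.487 g.
C = m/V = 11.487/14.632 = 0.78506 g/m³.

0.785 g/m³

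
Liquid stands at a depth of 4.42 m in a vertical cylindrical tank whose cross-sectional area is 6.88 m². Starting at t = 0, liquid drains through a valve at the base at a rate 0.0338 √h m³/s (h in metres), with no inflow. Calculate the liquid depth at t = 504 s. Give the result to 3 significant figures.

With no inflow, A dh/dt = −0.0338 √h.
∫ h^(−1/2) dh = −(0.0338/A) ∫ dt, giving 2√h = 2√h₀ − (0.0338/A) t.
√h = √4.42 − 0.0338·504/(2·6.88) = 2.1024 − 1.2380 = 0.86436.
h = 0.86436² = 0.74711 m.

0.747 m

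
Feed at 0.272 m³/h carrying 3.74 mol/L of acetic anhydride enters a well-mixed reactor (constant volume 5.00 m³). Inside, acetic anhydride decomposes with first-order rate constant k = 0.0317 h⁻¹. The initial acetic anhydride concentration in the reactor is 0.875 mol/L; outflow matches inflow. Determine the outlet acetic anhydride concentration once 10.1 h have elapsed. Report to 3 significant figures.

1.74 mol/L

Accumulation = in − out − consumed: V dC/dt = Q C_in − Q C − k V C.
dC/dt = (Q/V) C_in − (Q/V + k) C; effective rate a = Q/V + k = 0.054400 + 0.0317 = 0.086100 h⁻¹.
C_ss = Q C_in/(Q + kV) = 2.3630 mol/L; C(t) = C_ss + (C₀ − C_ss) e^(−a t).
C(10.1) = 2.3630 + (-1.4880)·e^(−0.086100·10.1) = 2.3630 + (-1.4880)·0.41911 = 1.7394 mol/L.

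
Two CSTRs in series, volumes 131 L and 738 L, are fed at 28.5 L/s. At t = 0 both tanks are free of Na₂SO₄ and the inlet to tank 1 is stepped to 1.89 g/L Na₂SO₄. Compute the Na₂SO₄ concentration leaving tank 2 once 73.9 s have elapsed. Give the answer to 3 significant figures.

Time constants: τᵢ = Vᵢ/Q for each well-mixed tank.
τ₁ = 131/28.5 = 4.5965 s; τ₂ = 738/28.5 = 25.895 s.
Tank 1: C₁ = C_in(1 − e^(−t/τ₁)). Tank 2 (τ₁ ≠ τ₂): C₂ = C_in[1 − (τ₁ e^(−t/τ₁) − τ₂ e^(−t/τ₂))/(τ₁ − τ₂)].
At t = 73.9: e^(−t/τ₁) = 1.0415e-07, e^(−t/τ₂) = 0.057621.
C₂ = 1.89·[1 − (4.5965·1.0415e-07 − 25.895·0.057621)/(-21.298)] = 1.89·0.92994 = 1.7576 g/L.

1.76 g/L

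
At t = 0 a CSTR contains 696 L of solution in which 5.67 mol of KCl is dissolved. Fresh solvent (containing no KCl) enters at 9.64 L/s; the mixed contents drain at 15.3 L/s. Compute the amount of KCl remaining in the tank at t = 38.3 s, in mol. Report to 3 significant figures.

2.07 mol

Let m(t) be the amount of KCl. Volume: V(t) = V₀ + (Q_in − Q_out) t = 696 − 5.6600 t; V(38.3) = 479.22 L.
Solute balance: dm/dt = 0 − Q_out C = −Q_out m/V(t).
dm/m = −Q_out dt/(V₀ − 5.6600 t); integrating gives ln(m/m₀) = −(Q_out/(Q_in−Q_out)) ln(V/V₀).
m = m₀ (V₀/V)^(Q_out/(Q_in−Q_out)) = 5.67 × (696/479.22)^(-2.7032) = 2.0676 mol.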